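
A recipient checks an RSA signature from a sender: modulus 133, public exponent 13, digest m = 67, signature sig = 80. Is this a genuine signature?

sig^13 mod 133 = 66
sig^13 mod 133 = 66, but m = 67.

forged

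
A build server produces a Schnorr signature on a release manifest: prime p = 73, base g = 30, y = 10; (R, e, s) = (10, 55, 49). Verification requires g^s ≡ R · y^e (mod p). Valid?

no

g^s mod p:
30^2 = 900 ≡ 24
30^4 ≡ 24^2 = 576 ≡ 65
30^8 ≡ 65^2 = 4225 ≡ 64
30^16 ≡ 64^2 = 4096 ≡ 8
30^32 ≡ 8^2 = 64
49 = 32 + 16 + 1, so 30^49 ≡ 64·8·30 ≡ 30 (mod 73)
R · y^e mod p:
10^2 = 100 ≡ 27
10^4 ≡ 27^2 = 729 ≡ 72
10^8 ≡ 72^2 = 5184 ≡ 1
10^16 ≡ 1^2 = 1
10^32 ≡ 1^2 = 1
55 = 32 + 16 + 4 + 2 + 1, so 10^55 ≡ 1·1·72·27·10 ≡ 22 (mod 73)
10·22 = 220 ≡ 1 (mod 73)
30 ≠ 1; the check fails.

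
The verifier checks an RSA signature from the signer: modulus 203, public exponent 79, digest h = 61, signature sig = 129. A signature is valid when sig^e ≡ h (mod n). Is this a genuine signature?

sig^2 ≡ 129^2 = 16641 ≡ 198
sig^4 ≡ 198^2 = 39204 ≡ 25
sig^8 ≡ 25^2 = 625 ≡ 16
sig^16 ≡ 16^2 = 256 ≡ 53
sig^32 ≡ 53^2 = 2809 ≡ 170
sig^64 ≡ 170^2 = 28900 ≡ 74
79 = 64 + 8 + 4 + 2 + 1, so sig^79 ≡ 74·16·25·198·129 ≡ 150 (mod 203)
The recovered value 150 does not match the digest 61.

forged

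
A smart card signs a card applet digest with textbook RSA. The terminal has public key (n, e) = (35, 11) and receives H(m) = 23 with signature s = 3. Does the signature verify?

does not verify

s^2 ≡ 3^2 = 9
s^4 ≡ 9^2 = 81 ≡ 11
s^8 ≡ 11^2 = 121 ≡ 16
11 = 8 + 2 + 1, so s^11 ≡ 16·9·3 ≡ 12 (mod 35)
The recovered value 12 does not match the digest 23.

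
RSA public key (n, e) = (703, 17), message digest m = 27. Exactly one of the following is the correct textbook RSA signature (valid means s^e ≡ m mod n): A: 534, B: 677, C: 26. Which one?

B

Candidate A: Squares mod 703: 534^1≡534, 534^2≡441, 534^4≡453, 534^8≡636, 534^16≡271; 17 = 16 + 1, so 534^17 ≡ 271·534 ≡ 599 (mod 703)
Candidate B: Squares mod 703: 677^1≡677, 677^2≡676, 677^4≡26, 677^8≡676, 677^16≡26; 17 = 16 + 1, so 677^17 ≡ 26·677 ≡ 27 (mod 703)
  → matches m = 27
Candidate C: Squares mod 703: 26^1≡26, 26^2≡676, 26^4≡26, 26^8≡676, 26^16≡26; 17 = 16 + 1, so 26^17 ≡ 26·26 ≡ 676 (mod 703)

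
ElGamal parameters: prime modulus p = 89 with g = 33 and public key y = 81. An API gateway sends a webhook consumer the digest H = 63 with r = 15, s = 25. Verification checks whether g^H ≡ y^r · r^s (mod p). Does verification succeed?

Left side g^H mod p:
33^2 = 1089 ≡ 21
33^4 ≡ 21^2 = 441 ≡ 85
33^8 ≡ 85^2 = 7225 ≡ 16
33^16 ≡ 16^2 = 256 ≡ 78
33^32 ≡ 78^2 = 6084 ≡ 32
63 = 32 + 16 + 8 + 4 + 2 + 1, so 33^63 ≡ 32·78·16·85·21·33 ≡ 58 (mod 89)
Right side y^r · r^s mod p:
81^2 = 6561 ≡ 64
81^4 ≡ 64^2 = 4096 ≡ 2
81^8 ≡ 2^2 = 4
15 = 8 + 4 + 2 + 1, so 81^15 ≡ 4·2·64·81 ≡ 87 (mod 89)
15^2 = 225 ≡ 47
15^4 ≡ 47^2 = 2209 ≡ 73
15^8 ≡ 73^2 = 5329 ≡ 78
15^16 ≡ 78^2 = 6084 ≡ 32
25 = 16 + 8 + 1, so 15^25 ≡ 32·78·15 ≡ 60 (mod 89)
87·60 = 5220 ≡ 58 (mod 89)
58 ≡ 58 (mod 89), so the signature is genuine.

passes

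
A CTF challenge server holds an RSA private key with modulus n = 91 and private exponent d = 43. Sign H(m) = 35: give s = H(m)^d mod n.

(H(m))^43 mod 91 = 35

35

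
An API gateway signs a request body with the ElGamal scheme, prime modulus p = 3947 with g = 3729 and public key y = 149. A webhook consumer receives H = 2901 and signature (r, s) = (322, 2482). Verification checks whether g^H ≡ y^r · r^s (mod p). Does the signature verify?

does not verify

Left side g^H mod p:
3729^2 = 13905441 ≡ 160
3729^4 ≡ 160^2 = 25600 ≡ 1918
3729^8 ≡ 1918^2 = 3678724 ≡ 120
3729^16 ≡ 120^2 = 14400 ≡ 2559
3729^32 ≡ 2559^2 = 6548481 ≡ 408
3729^64 ≡ 408^2 = 166464 ≡ 690
3729^128 ≡ 690^2 = 476100 ≡ 2460
3729^256 ≡ 2460^2 = 6051600 ≡ 849
3729^512 ≡ 849^2 = 720801 ≡ 2447
3729^1024 ≡ 2447^2 = 5987809 ≡ 210
3729^2048 ≡ 210^2 = 44100 ≡ 683
2901 = 2048 + 512 + 256 + 64 + 16 + 4 + 1, so 3729^2901 ≡ 683·2447·849·690·2559·1918·3729 ≡ 1698 (mod 3947)
Right side y^r · r^s mod p:
149^2 = 22201 ≡ 2466
149^4 ≡ 2466^2 = 6081156 ≡ 2776
149^8 ≡ 2776^2 = 7706176 ≡ 1632
149^16 ≡ 1632^2 = 2663424 ≡ 3146
149^32 ≡ 3146^2 = 9897316 ≡ 2187
149^64 ≡ 2187^2 = 4782969 ≡ 3152
149^128 ≡ 3152^2 = 9935104 ≡ 505
149^256 ≡ 505^2 = 255025 ≡ 2417
322 = 256 + 64 + 2, so 149^322 ≡ 2417·3152·2466 ≡ 397 (mod 3947)
322^2 = 103684 ≡ 1062
322^4 ≡ 1062^2 = 1127844 ≡ 2949
322^8 ≡ 2949^2 = 8696601 ≡ 1360
322^16 ≡ 1360^2 = 1849600 ≡ 2404
322^32 ≡ 2404^2 = 5779216 ≡ 808
322^64 ≡ 808^2 = 652864 ≡ 1609
322^128 ≡ 1609^2 = 2588881 ≡ 3596
322^256 ≡ 3596^2 = 12931216 ≡ 844
322^512 ≡ 844^2 = 712336 ≡ 1876
322^1024 ≡ 1876^2 = 3519376 ≡ 2599
322^2048 ≡ 2599^2 = 6754801 ≡ 1484
2482 = 2048 + 256 + 128 + 32 + 16 + 2, so 322^2482 ≡ 1484·844·3596·808·2404·1062 ≡ 2472 (mod 3947)
397·2472 = 981384 ≡ 2528 (mod 3947)
1698 ≠ 2528, so verification fails.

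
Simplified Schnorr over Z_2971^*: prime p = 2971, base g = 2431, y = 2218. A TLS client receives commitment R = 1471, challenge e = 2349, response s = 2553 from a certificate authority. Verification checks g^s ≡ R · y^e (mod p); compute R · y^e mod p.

2218^2 = 4919524 ≡ 2519
2218^4 ≡ 2519^2 = 6345361 ≡ 2276
2218^8 ≡ 2276^2 = 5180176 ≡ 1723
2218^16 ≡ 1723^2 = 2968729 ≡ 700
2218^32 ≡ 700^2 = 490000 ≡ 2756
2218^64 ≡ 2756^2 = 7595536 ≡ 1660
2218^128 ≡ 1660^2 = 2755600 ≡ 1483
2218^256 ≡ 1483^2 = 2199289 ≡ 749
2218^512 ≡ 749^2 = 561001 ≡ 2453
2218^1024 ≡ 2453^2 = 6017209 ≡ 934
2218^2048 ≡ 934^2 = 872356 ≡ 1853
2349 = 2048 + 256 + 32 + 8 + 4 + 1, so 2218^2349 ≡ 1853·749·2756·1723·2276·2218 ≡ 256 (mod 2971)
R · y^e ≡ 1471·256 = 376576 ≡ 2230 (mod 2971)

2230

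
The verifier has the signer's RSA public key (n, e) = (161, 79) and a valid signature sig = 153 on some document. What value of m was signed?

sig^79 mod 161 = 97

97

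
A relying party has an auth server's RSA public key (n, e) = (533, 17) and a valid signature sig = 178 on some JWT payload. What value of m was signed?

55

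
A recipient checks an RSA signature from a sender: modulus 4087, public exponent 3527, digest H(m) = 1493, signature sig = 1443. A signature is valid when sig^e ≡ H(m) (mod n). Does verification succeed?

passes

Squares mod 4087: sig^1≡1443, sig^2≡1966, sig^4≡2941, sig^8≡1389, sig^16≡257, sig^32≡657, sig^64≡2514, sig^128≡1694, sig^256≡562, sig^512≡1145, sig^1024≡3185, sig^2048≡291
3527 = 2048 + 1024 + 256 + 128 + 64 + 4 + 2 + 1, so sig^3527 ≡ 291·3185·562·1694·2514·2941·1966·1443 ≡ 1493 (mod 4087)
sig^3527 mod 4087 = 1493 matches H(m).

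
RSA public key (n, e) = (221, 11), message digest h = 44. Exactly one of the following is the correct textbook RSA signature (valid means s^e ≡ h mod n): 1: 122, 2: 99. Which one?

Candidate 1: 122^2 = 14884 ≡ 77; 122^4 ≡ 77^2 = 5929 ≡ 183; 122^8 ≡ 183^2 = 33489 ≡ 118; 11 = 8 + 2 + 1, so 122^11 ≡ 118·77·122 ≡ 177 (mod 221)
Candidate 2: 99^2 = 9801 ≡ 77; 99^4 ≡ 77^2 = 5929 ≡ 183; 99^8 ≡ 183^2 = 33489 ≡ 118; 11 = 8 + 2 + 1, so 99^11 ≡ 118·77·99 ≡ 44 (mod 221)
  → matches h = 44

2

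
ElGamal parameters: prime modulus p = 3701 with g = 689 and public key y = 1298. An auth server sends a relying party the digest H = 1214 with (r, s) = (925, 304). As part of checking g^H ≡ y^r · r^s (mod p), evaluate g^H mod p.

280

Squares mod 3701: 689^1≡689, 689^2≡993, 689^4≡1583, 689^8≡312, 689^16≡1118, 689^32≡2687, 689^64≡3019, 689^128≡2499, 689^256≡1414, 689^512≡856, 689^1024≡3639
1214 = 1024 + 128 + 32 + 16 + 8 + 4 + 2, so 689^1214 ≡ 3639·2499·2687·1118·312·1583·993 ≡ 280 (mod 3701)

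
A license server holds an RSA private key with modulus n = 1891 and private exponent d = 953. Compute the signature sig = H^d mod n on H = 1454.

1105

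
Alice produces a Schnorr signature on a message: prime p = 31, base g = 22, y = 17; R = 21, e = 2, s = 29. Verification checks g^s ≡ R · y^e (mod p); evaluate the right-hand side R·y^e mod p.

24

Squares mod 31: 17^1≡17, 17^2≡10
17^2 ≡ 10 (mod 31)
R · y^e ≡ 21·10 = 210 ≡ 24 (mod 31)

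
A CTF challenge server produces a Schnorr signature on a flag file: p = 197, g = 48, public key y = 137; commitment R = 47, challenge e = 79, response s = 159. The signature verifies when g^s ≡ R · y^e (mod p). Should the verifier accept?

reject

g^s mod p:
48^2 = 2304 ≡ 137
48^4 ≡ 137^2 = 18769 ≡ 54
48^8 ≡ 54^2 = 2916 ≡ 158
48^16 ≡ 158^2 = 24964 ≡ 142
48^32 ≡ 142^2 = 20164 ≡ 70
48^64 ≡ 70^2 = 4900 ≡ 172
48^128 ≡ 172^2 = 29584 ≡ 34
159 = 128 + 16 + 8 + 4 + 2 + 1, so 48^159 ≡ 34·142·158·54·137·48 ≡ 66 (mod 197)
R · y^e mod p:
137^2 = 18769 ≡ 54
137^4 ≡ 54^2 = 2916 ≡ 158
137^8 ≡ 158^2 = 24964 ≡ 142
137^16 ≡ 142^2 = 20164 ≡ 70
137^32 ≡ 70^2 = 4900 ≡ 172
137^64 ≡ 172^2 = 29584 ≡ 34
79 = 64 + 8 + 4 + 2 + 1, so 137^79 ≡ 34·142·158·54·137 ≡ 26 (mod 197)
47·26 = 1222 ≡ 40 (mod 197)
66 ≠ 40; the check fails.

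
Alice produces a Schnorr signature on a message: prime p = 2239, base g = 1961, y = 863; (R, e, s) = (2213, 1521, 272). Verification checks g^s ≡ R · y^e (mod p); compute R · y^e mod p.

638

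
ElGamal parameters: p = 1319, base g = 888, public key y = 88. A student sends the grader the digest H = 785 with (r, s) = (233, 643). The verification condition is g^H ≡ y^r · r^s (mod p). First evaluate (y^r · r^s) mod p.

Squares mod 1319: 88^1≡88, 88^2≡1149, 88^4≡1201, 88^8≡734, 88^16≡604, 88^32≡772, 88^64≡1115, 88^128≡727
233 = 128 + 64 + 32 + 8 + 1, so 88^233 ≡ 727·1115·772·734·88 ≡ 399 (mod 1319)
Squares mod 1319: 233^1≡233, 233^2≡210, 233^4≡573, 233^8≡1217, 233^16≡1171, 233^32≡800, 233^64≡285, 233^128≡766, 233^256≡1120, 233^512≡31
643 = 512 + 128 + 2 + 1, so 233^643 ≡ 31·766·210·233 ≡ 508 (mod 1319)
y^r · r^s ≡ 399·508 = 202692 ≡ 885 (mod 1319)

885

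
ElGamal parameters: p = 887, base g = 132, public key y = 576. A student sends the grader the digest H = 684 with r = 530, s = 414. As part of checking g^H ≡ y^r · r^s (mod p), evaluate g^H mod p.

132^2 = 17424 ≡ 571
132^4 ≡ 571^2 = 326041 ≡ 512
132^8 ≡ 512^2 = 262144 ≡ 479
132^16 ≡ 479^2 = 229441 ≡ 595
132^32 ≡ 595^2 = 354025 ≡ 112
132^64 ≡ 112^2 = 12544 ≡ 126
132^128 ≡ 126^2 = 15876 ≡ 797
132^256 ≡ 797^2 = 635209 ≡ 117
132^512 ≡ 117^2 = 13689 ≡ 384
684 = 512 + 128 + 32 + 8 + 4, so 132^684 ≡ 384·797·112·479·512 ≡ 664 (mod 887)

664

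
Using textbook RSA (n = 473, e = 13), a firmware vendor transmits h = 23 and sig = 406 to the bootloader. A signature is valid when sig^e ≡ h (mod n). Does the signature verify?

does not verify

Squares mod 473: sig^1≡406, sig^2≡232, sig^4≡375, sig^8≡144
13 = 8 + 4 + 1, so sig^13 ≡ 144·375·406 ≡ 450 (mod 473)
sig^13 mod 473 = 450, but h = 23.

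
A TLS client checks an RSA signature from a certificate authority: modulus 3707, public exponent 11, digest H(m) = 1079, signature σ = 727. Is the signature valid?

Squares mod 3707: σ^1≡727, σ^2≡2135, σ^4≡2322, σ^8≡1706
11 = 8 + 2 + 1, so σ^11 ≡ 1706·2135·727 ≡ 1079 (mod 3707)
Since 1079 equals the digest 1079, verification succeeds.

valid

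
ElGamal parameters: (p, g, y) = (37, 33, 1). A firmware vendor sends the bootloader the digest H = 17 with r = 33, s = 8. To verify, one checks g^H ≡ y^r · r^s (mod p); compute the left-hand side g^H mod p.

9

33^2 = 1089 ≡ 16
33^4 ≡ 16^2 = 256 ≡ 34
33^8 ≡ 34^2 = 1156 ≡ 9
33^16 ≡ 9^2 = 81 ≡ 7
17 = 16 + 1, so 33^17 ≡ 7·33 ≡ 9 (mod 37)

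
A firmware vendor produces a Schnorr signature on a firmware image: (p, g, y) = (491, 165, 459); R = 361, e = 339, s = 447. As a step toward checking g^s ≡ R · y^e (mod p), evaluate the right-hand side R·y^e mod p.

418

459^2 = 210681 ≡ 42
459^4 ≡ 42^2 = 1764 ≡ 291
459^8 ≡ 291^2 = 84681 ≡ 229
459^16 ≡ 229^2 = 52441 ≡ 395
459^32 ≡ 395^2 = 156025 ≡ 378
459^64 ≡ 378^2 = 142884 ≡ 3
459^128 ≡ 3^2 = 9
459^256 ≡ 9^2 = 81
339 = 256 + 64 + 16 + 2 + 1, so 459^339 ≡ 81·3·395·42·459 ≡ 27 (mod 491)
R · y^e ≡ 361·27 = 9747 ≡ 418 (mod 491)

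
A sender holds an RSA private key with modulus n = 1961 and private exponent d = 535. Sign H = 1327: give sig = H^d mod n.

H^2 ≡ 1327^2 = 1760929 ≡ 1912
H^4 ≡ 1912^2 = 3655744 ≡ 440
H^8 ≡ 440^2 = 193600 ≡ 1422
H^16 ≡ 1422^2 = 2022084 ≡ 293
H^32 ≡ 293^2 = 85849 ≡ 1526
H^64 ≡ 1526^2 = 2328676 ≡ 969
H^128 ≡ 969^2 = 938961 ≡ 1603
H^256 ≡ 1603^2 = 2569609 ≡ 699
H^512 ≡ 699^2 = 488601 ≡ 312
535 = 512 + 16 + 4 + 2 + 1, so H^535 ≡ 312·293·440·1912·1327 ≡ 1604 (mod 1961)

1604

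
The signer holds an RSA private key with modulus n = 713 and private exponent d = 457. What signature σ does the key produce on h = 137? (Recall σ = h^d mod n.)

22

Squares mod 713: h^1≡137, h^2≡231, h^4≡599, h^8≡162, h^16≡576, h^32≡231, h^64≡599, h^128≡162, h^256≡576
457 = 256 + 128 + 64 + 8 + 1, so h^457 ≡ 576·162·599·162·137 ≡ 22 (mod 713)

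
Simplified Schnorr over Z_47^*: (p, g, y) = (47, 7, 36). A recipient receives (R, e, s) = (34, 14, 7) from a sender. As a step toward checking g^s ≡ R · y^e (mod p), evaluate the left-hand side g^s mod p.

Squares mod 47: 7^1≡7, 7^2≡2, 7^4≡4
7 = 4 + 2 + 1, so 7^7 ≡ 4·2·7 ≡ 9 (mod 47)

9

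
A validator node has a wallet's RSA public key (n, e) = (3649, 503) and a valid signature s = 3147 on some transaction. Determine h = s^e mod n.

Squares mod 3649: s^1≡3147, s^2≡223, s^4≡2292, s^8≡2353, s^16≡1076, s^32≡1043, s^64≡447, s^128≡2763, s^256≡461
503 = 256 + 128 + 64 + 32 + 16 + 4 + 2 + 1, so s^503 ≡ 461·2763·447·1043·1076·2292·223·3147 ≡ 3510 (mod 3649)

3510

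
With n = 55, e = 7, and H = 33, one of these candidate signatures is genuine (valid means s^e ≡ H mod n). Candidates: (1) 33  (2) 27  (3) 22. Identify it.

Candidate 1: Squares mod 55: 33^1≡33, 33^2≡44, 33^4≡11; 7 = 4 + 2 + 1, so 33^7 ≡ 11·44·33 ≡ 22 (mod 55)
Candidate 2: Squares mod 55: 27^1≡27, 27^2≡14, 27^4≡31; 7 = 4 + 2 + 1, so 27^7 ≡ 31·14·27 ≡ 3 (mod 55)
Candidate 3: Squares mod 55: 22^1≡22, 22^2≡44, 22^4≡11; 7 = 4 + 2 + 1, so 22^7 ≡ 11·44·22 ≡ 33 (mod 55)
  → matches H = 33

3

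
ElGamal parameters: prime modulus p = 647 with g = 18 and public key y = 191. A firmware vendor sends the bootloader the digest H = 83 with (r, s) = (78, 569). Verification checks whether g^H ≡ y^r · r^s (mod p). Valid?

no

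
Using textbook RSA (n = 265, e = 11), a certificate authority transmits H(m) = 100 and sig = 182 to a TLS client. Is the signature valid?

Squares mod 265: sig^1≡182, sig^2≡264, sig^4≡1, sig^8≡1
11 = 8 + 2 + 1, so sig^11 ≡ 1·264·182 ≡ 83 (mod 265)
83 ≠ 100, so verification fails.

invalid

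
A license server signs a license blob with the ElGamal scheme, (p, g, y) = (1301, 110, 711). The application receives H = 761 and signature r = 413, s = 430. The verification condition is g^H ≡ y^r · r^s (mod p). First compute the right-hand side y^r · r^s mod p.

1133

711^2 = 505521 ≡ 733
711^4 ≡ 733^2 = 537289 ≡ 1277
711^8 ≡ 1277^2 = 1630729 ≡ 576
711^16 ≡ 576^2 = 331776 ≡ 21
711^32 ≡ 21^2 = 441
711^64 ≡ 441^2 = 194481 ≡ 632
711^128 ≡ 632^2 = 399424 ≡ 17
711^256 ≡ 17^2 = 289
413 = 256 + 128 + 16 + 8 + 4 + 1, so 711^413 ≡ 289·17·21·576·1277·711 ≡ 1097 (mod 1301)
413^2 = 170569 ≡ 138
413^4 ≡ 138^2 = 19044 ≡ 830
413^8 ≡ 830^2 = 688900 ≡ 671
413^16 ≡ 671^2 = 450241 ≡ 95
413^32 ≡ 95^2 = 9025 ≡ 1219
413^64 ≡ 1219^2 = 1485961 ≡ 219
413^128 ≡ 219^2 = 47961 ≡ 1125
413^256 ≡ 1125^2 = 1265625 ≡ 1053
430 = 256 + 128 + 32 + 8 + 4 + 2, so 413^430 ≡ 1053·1125·1219·671·830·138 ≡ 460 (mod 1301)
y^r · r^s ≡ 1097·460 = 504620 ≡ 1133 (mod 1301)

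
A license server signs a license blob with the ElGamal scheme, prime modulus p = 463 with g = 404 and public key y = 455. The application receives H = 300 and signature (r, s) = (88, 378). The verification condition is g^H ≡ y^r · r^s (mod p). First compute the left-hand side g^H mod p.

Squares mod 463: 404^1≡404, 404^2≡240, 404^4≡188, 404^8≡156, 404^16≡260, 404^32≡2, 404^64≡4, 404^128≡16, 404^256≡256
300 = 256 + 32 + 8 + 4, so 404^300 ≡ 256·2·156·188 ≡ 383 (mod 463)

383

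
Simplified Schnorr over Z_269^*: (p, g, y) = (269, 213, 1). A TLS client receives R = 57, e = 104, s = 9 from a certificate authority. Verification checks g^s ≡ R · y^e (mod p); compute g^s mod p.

213^2 = 45369 ≡ 177
213^4 ≡ 177^2 = 31329 ≡ 125
213^8 ≡ 125^2 = 15625 ≡ 23
9 = 8 + 1, so 213^9 ≡ 23·213 ≡ 57 (mod 269)

57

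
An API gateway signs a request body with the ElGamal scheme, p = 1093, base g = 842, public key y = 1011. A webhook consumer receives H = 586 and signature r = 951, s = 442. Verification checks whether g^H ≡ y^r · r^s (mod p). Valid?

Left side g^H mod p:
842^586 mod 1093 = 1020
Right side y^r · r^s mod p:
1011^951 mod 1093 = 354
951^442 mod 1093 = 624
354·624 = 220896 ≡ 110 (mod 1093)
1020 ≠ 110, so verification fails.

no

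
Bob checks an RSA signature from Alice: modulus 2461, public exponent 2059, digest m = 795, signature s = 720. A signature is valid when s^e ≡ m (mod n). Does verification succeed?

fails

Squares mod 2461: s^1≡720, s^2≡1590, s^4≡653, s^8≡656, s^16≡2122, s^32≡1715, s^64≡330, s^128≡616, s^256≡462, s^512≡1798, s^1024≡1511, s^2048≡1774
2059 = 2048 + 8 + 2 + 1, so s^2059 ≡ 1774·656·1590·720 ≡ 940 (mod 2461)
s^2059 mod 2461 = 940, but m = 795.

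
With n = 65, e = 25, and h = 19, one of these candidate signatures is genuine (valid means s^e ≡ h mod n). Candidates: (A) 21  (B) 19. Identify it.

Candidate A: 21^2 = 441 ≡ 51; 21^4 ≡ 51^2 = 2601 ≡ 1; 21^8 ≡ 1^2 = 1; 21^16 ≡ 1^2 = 1; 25 = 16 + 8 + 1, so 21^25 ≡ 1·1·21 ≡ 21 (mod 65)
Candidate B: 19^2 = 361 ≡ 36; 19^4 ≡ 36^2 = 1296 ≡ 61; 19^8 ≡ 61^2 = 3721 ≡ 16; 19^16 ≡ 16^2 = 256 ≡ 61; 25 = 16 + 8 + 1, so 19^25 ≡ 61·16·19 ≡ 19 (mod 65)
  → matches h = 19

B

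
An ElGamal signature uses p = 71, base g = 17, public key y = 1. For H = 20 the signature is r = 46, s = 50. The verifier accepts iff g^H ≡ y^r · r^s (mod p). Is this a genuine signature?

genuine

Left side g^H mod p:
Squares mod 71: 17^1≡17, 17^2≡5, 17^4≡25, 17^8≡57, 17^16≡54
20 = 16 + 4, so 17^20 ≡ 54·25 ≡ 1 (mod 71)
Right side y^r · r^s mod p:
Squares mod 71: 1^1≡1, 1^2≡1, 1^4≡1, 1^8≡1, 1^16≡1, 1^32≡1
46 = 32 + 8 + 4 + 2, so 1^46 ≡ 1·1·1·1 ≡ 1 (mod 71)
Squares mod 71: 46^1≡46, 46^2≡57, 46^4≡54, 46^8≡5, 46^16≡25, 46^32≡57
50 = 32 + 16 + 2, so 46^50 ≡ 57·25·57 ≡ 1 (mod 71)
1·1 = 1 ≡ 1 (mod 71)
1 ≡ 1 (mod 71), so the signature is genuine.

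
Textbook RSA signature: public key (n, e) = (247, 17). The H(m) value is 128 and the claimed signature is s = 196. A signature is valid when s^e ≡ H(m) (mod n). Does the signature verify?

does not verify

s^2 ≡ 196^2 = 38416 ≡ 131
s^4 ≡ 131^2 = 17161 ≡ 118
s^8 ≡ 118^2 = 13924 ≡ 92
s^16 ≡ 92^2 = 8464 ≡ 66
17 = 16 + 1, so s^17 ≡ 66·196 ≡ 92 (mod 247)
The recovered value 92 does not match the digest 128.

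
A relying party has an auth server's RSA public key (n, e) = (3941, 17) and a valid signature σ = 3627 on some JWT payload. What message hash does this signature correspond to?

2472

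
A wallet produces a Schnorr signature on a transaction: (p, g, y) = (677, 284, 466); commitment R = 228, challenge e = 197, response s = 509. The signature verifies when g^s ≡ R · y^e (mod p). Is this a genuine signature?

genuine

g^s mod p:
284^2 = 80656 ≡ 93
284^4 ≡ 93^2 = 8649 ≡ 525
284^8 ≡ 525^2 = 275625 ≡ 86
284^16 ≡ 86^2 = 7396 ≡ 626
284^32 ≡ 626^2 = 391876 ≡ 570
284^64 ≡ 570^2 = 324900 ≡ 617
284^128 ≡ 617^2 = 380689 ≡ 215
284^256 ≡ 215^2 = 46225 ≡ 189
509 = 256 + 128 + 64 + 32 + 16 + 8 + 4 + 1, so 284^509 ≡ 189·215·617·570·626·86·525·284 ≡ 584 (mod 677)
R · y^e mod p:
466^2 = 217156 ≡ 516
466^4 ≡ 516^2 = 266256 ≡ 195
466^8 ≡ 195^2 = 38025 ≡ 113
466^16 ≡ 113^2 = 12769 ≡ 583
466^32 ≡ 583^2 = 339889 ≡ 35
466^64 ≡ 35^2 = 1225 ≡ 548
466^128 ≡ 548^2 = 300304 ≡ 393
197 = 128 + 64 + 4 + 1, so 466^197 ≡ 393·548·195·466 ≡ 347 (mod 677)
228·347 = 79116 ≡ 584 (mod 677)
584 ≡ 584 (mod 677); signature holds.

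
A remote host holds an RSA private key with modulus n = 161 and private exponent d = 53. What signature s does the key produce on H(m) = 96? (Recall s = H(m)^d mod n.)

59

(H(m))^2 ≡ 96^2 = 9216 ≡ 39
(H(m))^4 ≡ 39^2 = 1521 ≡ 72
(H(m))^8 ≡ 72^2 = 5184 ≡ 32
(H(m))^16 ≡ 32^2 = 1024 ≡ 58
(H(m))^32 ≡ 58^2 = 3364 ≡ 144
53 = 32 + 16 + 4 + 1, so (H(m))^53 ≡ 144·58·72·96 ≡ 59 (mod 161)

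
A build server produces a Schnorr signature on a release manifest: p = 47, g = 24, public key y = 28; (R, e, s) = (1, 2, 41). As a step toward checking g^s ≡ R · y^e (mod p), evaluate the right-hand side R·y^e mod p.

32

Squares mod 47: 28^1≡28, 28^2≡32
28^2 ≡ 32 (mod 47)
R · y^e ≡ 1·32 = 32 ≡ 32 (mod 47)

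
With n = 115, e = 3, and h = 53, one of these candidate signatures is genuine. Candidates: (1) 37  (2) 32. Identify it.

Candidate 1: 37^3 mod 115 = 53
  → matches h = 53
Candidate 2: 32^3 mod 115 = 108

1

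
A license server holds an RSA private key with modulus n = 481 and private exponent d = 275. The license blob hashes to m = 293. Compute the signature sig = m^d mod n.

Squares mod 481: m^1≡293, m^2≡231, m^4≡451, m^8≡419, m^16≡477, m^32≡16, m^64≡256, m^128≡120, m^256≡451
275 = 256 + 16 + 2 + 1, so m^275 ≡ 451·477·231·293 ≡ 275 (mod 481)

275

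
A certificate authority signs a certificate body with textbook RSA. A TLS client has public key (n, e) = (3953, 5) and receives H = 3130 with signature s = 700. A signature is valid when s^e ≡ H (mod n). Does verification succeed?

s^2 ≡ 700^2 = 490000 ≡ 3781
s^4 ≡ 3781^2 = 14295961 ≡ 1913
5 = 4 + 1, so s^5 ≡ 1913·700 ≡ 2986 (mod 3953)
The recovered value 2986 does not match the digest 3130.

fails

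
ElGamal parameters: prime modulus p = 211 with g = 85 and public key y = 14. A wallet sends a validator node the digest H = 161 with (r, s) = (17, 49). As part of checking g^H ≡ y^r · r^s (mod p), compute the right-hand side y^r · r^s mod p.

14^2 = 196
14^4 ≡ 196^2 = 38416 ≡ 14
14^8 ≡ 14^2 = 196
14^16 ≡ 196^2 = 38416 ≡ 14
17 = 16 + 1, so 14^17 ≡ 14·14 ≡ 196 (mod 211)
17^2 = 289 ≡ 78
17^4 ≡ 78^2 = 6084 ≡ 176
17^8 ≡ 176^2 = 30976 ≡ 170
17^16 ≡ 170^2 = 28900 ≡ 204
17^32 ≡ 204^2 = 41616 ≡ 49
49 = 32 + 16 + 1, so 17^49 ≡ 49·204·17 ≡ 77 (mod 211)
y^r · r^s ≡ 196·77 = 15092 ≡ 111 (mod 211)

111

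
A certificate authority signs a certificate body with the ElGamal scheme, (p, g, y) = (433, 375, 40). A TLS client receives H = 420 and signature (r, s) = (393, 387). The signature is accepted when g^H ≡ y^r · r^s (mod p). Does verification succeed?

Left side g^H mod p:
375^2 = 140625 ≡ 333
375^4 ≡ 333^2 = 110889 ≡ 41
375^8 ≡ 41^2 = 1681 ≡ 382
375^16 ≡ 382^2 = 145924 ≡ 3
375^32 ≡ 3^2 = 9
375^64 ≡ 9^2 = 81
375^128 ≡ 81^2 = 6561 ≡ 66
375^256 ≡ 66^2 = 4356 ≡ 26
420 = 256 + 128 + 32 + 4, so 375^420 ≡ 26·66·9·41 ≡ 158 (mod 433)
Right side y^r · r^s mod p:
40^2 = 1600 ≡ 301
40^4 ≡ 301^2 = 90601 ≡ 104
40^8 ≡ 104^2 = 10816 ≡ 424
40^16 ≡ 424^2 = 179776 ≡ 81
40^32 ≡ 81^2 = 6561 ≡ 66
40^64 ≡ 66^2 = 4356 ≡ 26
40^128 ≡ 26^2 = 676 ≡ 243
40^256 ≡ 243^2 = 59049 ≡ 161
393 = 256 + 128 + 8 + 1, so 40^393 ≡ 161·243·424·40 ≡ 344 (mod 433)
393^2 = 154449 ≡ 301
393^4 ≡ 301^2 = 90601 ≡ 104
393^8 ≡ 104^2 = 10816 ≡ 424
393^16 ≡ 424^2 = 179776 ≡ 81
393^32 ≡ 81^2 = 6561 ≡ 66
393^64 ≡ 66^2 = 4356 ≡ 26
393^128 ≡ 26^2 = 676 ≡ 243
393^256 ≡ 243^2 = 59049 ≡ 161
387 = 256 + 128 + 2 + 1, so 393^387 ≡ 161·243·301·393 ≡ 295 (mod 433)
344·295 = 101480 ≡ 158 (mod 433)
158 ≡ 158 (mod 433), so the signature is genuine.

passes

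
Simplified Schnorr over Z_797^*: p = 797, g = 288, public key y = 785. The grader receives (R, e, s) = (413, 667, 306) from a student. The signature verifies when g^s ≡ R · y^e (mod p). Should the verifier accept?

g^s mod p:
288^2 = 82944 ≡ 56
288^4 ≡ 56^2 = 3136 ≡ 745
288^8 ≡ 745^2 = 555025 ≡ 313
288^16 ≡ 313^2 = 97969 ≡ 735
288^32 ≡ 735^2 = 540225 ≡ 656
288^64 ≡ 656^2 = 430336 ≡ 753
288^128 ≡ 753^2 = 567009 ≡ 342
288^256 ≡ 342^2 = 116964 ≡ 602
306 = 256 + 32 + 16 + 2, so 288^306 ≡ 602·656·735·56 ≡ 426 (mod 797)
R · y^e mod p:
785^2 = 616225 ≡ 144
785^4 ≡ 144^2 = 20736 ≡ 14
785^8 ≡ 14^2 = 196
785^16 ≡ 196^2 = 38416 ≡ 160
785^32 ≡ 160^2 = 25600 ≡ 96
785^64 ≡ 96^2 = 9216 ≡ 449
785^128 ≡ 449^2 = 201601 ≡ 757
785^256 ≡ 757^2 = 573049 ≡ 6
785^512 ≡ 6^2 = 36
667 = 512 + 128 + 16 + 8 + 2 + 1, so 785^667 ≡ 36·757·160·196·144·785 ≡ 709 (mod 797)
413·709 = 292817 ≡ 318 (mod 797)
426 ≠ 318; the check fails.

reject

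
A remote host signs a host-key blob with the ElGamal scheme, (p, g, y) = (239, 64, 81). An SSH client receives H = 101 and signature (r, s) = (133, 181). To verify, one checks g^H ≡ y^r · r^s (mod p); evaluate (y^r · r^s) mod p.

Squares mod 239: 81^1≡81, 81^2≡108, 81^4≡192, 81^8≡58, 81^16≡18, 81^32≡85, 81^64≡55, 81^128≡157
133 = 128 + 4 + 1, so 81^133 ≡ 157·192·81 ≡ 40 (mod 239)
Squares mod 239: 133^1≡133, 133^2≡3, 133^4≡9, 133^8≡81, 133^16≡108, 133^32≡192, 133^64≡58, 133^128≡18
181 = 128 + 32 + 16 + 4 + 1, so 133^181 ≡ 18·192·108·9·133 ≡ 99 (mod 239)
y^r · r^s ≡ 40·99 = 3960 ≡ 136 (mod 239)

136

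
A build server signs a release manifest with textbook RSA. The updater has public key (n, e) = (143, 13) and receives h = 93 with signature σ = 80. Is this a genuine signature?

σ^2 ≡ 80^2 = 6400 ≡ 108
σ^4 ≡ 108^2 = 11664 ≡ 81
σ^8 ≡ 81^2 = 6561 ≡ 126
13 = 8 + 4 + 1, so σ^13 ≡ 126·81·80 ≡ 93 (mod 143)
Since 93 equals the digest 93, verification succeeds.

genuine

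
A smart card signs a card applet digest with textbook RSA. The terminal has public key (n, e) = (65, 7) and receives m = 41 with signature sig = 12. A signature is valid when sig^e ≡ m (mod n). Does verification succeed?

fails

sig^2 ≡ 12^2 = 144 ≡ 14
sig^4 ≡ 14^2 = 196 ≡ 1
7 = 4 + 2 + 1, so sig^7 ≡ 1·14·12 ≡ 38 (mod 65)
sig^7 mod 65 = 38, but m = 41.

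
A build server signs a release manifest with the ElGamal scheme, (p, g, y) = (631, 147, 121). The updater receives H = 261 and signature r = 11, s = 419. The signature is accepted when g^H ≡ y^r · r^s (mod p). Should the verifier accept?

Left side g^H mod p:
Squares mod 631: 147^1≡147, 147^2≡155, 147^4≡47, 147^8≡316, 147^16≡158, 147^32≡355, 147^64≡456, 147^128≡337, 147^256≡620
261 = 256 + 4 + 1, so 147^261 ≡ 620·47·147 ≡ 352 (mod 631)
Right side y^r · r^s mod p:
Squares mod 631: 121^1≡121, 121^2≡128, 121^4≡609, 121^8≡484
11 = 8 + 2 + 1, so 121^11 ≡ 484·128·121 ≡ 543 (mod 631)
Squares mod 631: 11^1≡11, 11^2≡121, 11^4≡128, 11^8≡609, 11^16≡484, 11^32≡155, 11^64≡47, 11^128≡316, 11^256≡158
419 = 256 + 128 + 32 + 2 + 1, so 11^419 ≡ 158·316·155·121·11 ≡ 627 (mod 631)
543·627 = 340461 ≡ 352 (mod 631)
352 ≡ 352 (mod 631), so the signature is genuine.

accept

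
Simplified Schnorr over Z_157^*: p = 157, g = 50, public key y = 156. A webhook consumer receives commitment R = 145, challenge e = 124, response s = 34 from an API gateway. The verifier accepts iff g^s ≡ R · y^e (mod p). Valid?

g^s mod p:
Squares mod 157: 50^1≡50, 50^2≡145, 50^4≡144, 50^8≡12, 50^16≡144, 50^32≡12
34 = 32 + 2, so 50^34 ≡ 12·145 ≡ 13 (mod 157)
R · y^e mod p:
Squares mod 157: 156^1≡156, 156^2≡1, 156^4≡1, 156^8≡1, 156^16≡1, 156^32≡1, 156^64≡1
124 = 64 + 32 + 16 + 8 + 4, so 156^124 ≡ 1·1·1·1·1 ≡ 1 (mod 157)
145·1 = 145 ≡ 145 (mod 157)
13 ≠ 145; the check fails.

no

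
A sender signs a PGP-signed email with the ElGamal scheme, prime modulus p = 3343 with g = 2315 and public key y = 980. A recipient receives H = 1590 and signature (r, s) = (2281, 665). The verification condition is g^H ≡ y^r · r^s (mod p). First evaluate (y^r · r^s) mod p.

1109

980^2 = 960400 ≡ 959
980^4 ≡ 959^2 = 919681 ≡ 356
980^8 ≡ 356^2 = 126736 ≡ 3045
980^16 ≡ 3045^2 = 9272025 ≡ 1886
980^32 ≡ 1886^2 = 3556996 ≡ 44
980^64 ≡ 44^2 = 1936
980^128 ≡ 1936^2 = 3748096 ≡ 593
980^256 ≡ 593^2 = 351649 ≡ 634
980^512 ≡ 634^2 = 401956 ≡ 796
980^1024 ≡ 796^2 = 633616 ≡ 1789
980^2048 ≡ 1789^2 = 3200521 ≡ 1270
2281 = 2048 + 128 + 64 + 32 + 8 + 1, so 980^2281 ≡ 1270·593·1936·44·3045·980 ≡ 2297 (mod 3343)
2281^2 = 5202961 ≡ 1253
2281^4 ≡ 1253^2 = 1570009 ≡ 2142
2281^8 ≡ 2142^2 = 4588164 ≡ 1568
2281^16 ≡ 1568^2 = 2458624 ≡ 1519
2281^32 ≡ 1519^2 = 2307361 ≡ 691
2281^64 ≡ 691^2 = 477481 ≡ 2775
2281^128 ≡ 2775^2 = 7700625 ≡ 1696
2281^256 ≡ 1696^2 = 2876416 ≡ 1436
2281^512 ≡ 1436^2 = 2062096 ≡ 2808
665 = 512 + 128 + 16 + 8 + 1, so 2281^665 ≡ 2808·1696·1519·1568·2281 ≡ 3294 (mod 3343)
y^r · r^s ≡ 2297·3294 = 7566318 ≡ 1109 (mod 3343)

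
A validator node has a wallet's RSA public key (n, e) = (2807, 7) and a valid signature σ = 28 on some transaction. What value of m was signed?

2317

Squares mod 2807: σ^1≡28, σ^2≡784, σ^4≡2730
7 = 4 + 2 + 1, so σ^7 ≡ 2730·784·28 ≡ 2317 (mod 2807)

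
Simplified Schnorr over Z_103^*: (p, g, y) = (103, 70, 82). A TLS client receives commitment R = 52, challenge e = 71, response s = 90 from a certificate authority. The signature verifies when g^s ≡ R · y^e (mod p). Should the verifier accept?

g^s mod p:
70^90 mod 103 = 23
R · y^e mod p:
82^71 mod 103 = 2
52·2 = 104 ≡ 1 (mod 103)
23 ≠ 1; the check fails.

reject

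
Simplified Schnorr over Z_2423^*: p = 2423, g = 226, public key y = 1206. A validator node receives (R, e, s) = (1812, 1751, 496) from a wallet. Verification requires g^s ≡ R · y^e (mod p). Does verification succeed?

passes

g^s mod p:
226^2 = 51076 ≡ 193
226^4 ≡ 193^2 = 37249 ≡ 904
226^8 ≡ 904^2 = 817216 ≡ 665
226^16 ≡ 665^2 = 442225 ≡ 1239
226^32 ≡ 1239^2 = 1535121 ≡ 1362
226^64 ≡ 1362^2 = 1855044 ≡ 1449
226^128 ≡ 1449^2 = 2099601 ≡ 1283
226^256 ≡ 1283^2 = 1646089 ≡ 872
496 = 256 + 128 + 64 + 32 + 16, so 226^496 ≡ 872·1283·1449·1362·1239 ≡ 733 (mod 2423)
R · y^e mod p:
1206^2 = 1454436 ≡ 636
1206^4 ≡ 636^2 = 404496 ≡ 2278
1206^8 ≡ 2278^2 = 5189284 ≡ 1641
1206^16 ≡ 1641^2 = 2692881 ≡ 928
1206^32 ≡ 928^2 = 861184 ≡ 1019
1206^64 ≡ 1019^2 = 1038361 ≡ 1317
1206^128 ≡ 1317^2 = 1734489 ≡ 2044
1206^256 ≡ 2044^2 = 4177936 ≡ 684
1206^512 ≡ 684^2 = 467856 ≡ 217
1206^1024 ≡ 217^2 = 47089 ≡ 1052
1751 = 1024 + 512 + 128 + 64 + 16 + 4 + 2 + 1, so 1206^1751 ≡ 1052·217·2044·1317·928·2278·636·1206 ≡ 2168 (mod 2423)
1812·2168 = 3928416 ≡ 733 (mod 2423)
733 ≡ 733 (mod 2423); signature holds.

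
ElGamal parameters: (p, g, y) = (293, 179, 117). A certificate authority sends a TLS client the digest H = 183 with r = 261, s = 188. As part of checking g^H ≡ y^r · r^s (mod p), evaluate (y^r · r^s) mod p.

117^2 = 13689 ≡ 211
117^4 ≡ 211^2 = 44521 ≡ 278
117^8 ≡ 278^2 = 77284 ≡ 225
117^16 ≡ 225^2 = 50625 ≡ 229
117^32 ≡ 229^2 = 52441 ≡ 287
117^64 ≡ 287^2 = 82369 ≡ 36
117^128 ≡ 36^2 = 1296 ≡ 124
117^256 ≡ 124^2 = 15376 ≡ 140
261 = 256 + 4 + 1, so 117^261 ≡ 140·278·117 ≡ 127 (mod 293)
261^2 = 68121 ≡ 145
261^4 ≡ 145^2 = 21025 ≡ 222
261^8 ≡ 222^2 = 49284 ≡ 60
261^16 ≡ 60^2 = 3600 ≡ 84
261^32 ≡ 84^2 = 7056 ≡ 24
261^64 ≡ 24^2 = 576 ≡ 283
261^128 ≡ 283^2 = 80089 ≡ 100
188 = 128 + 32 + 16 + 8 + 4, so 261^188 ≡ 100·24·84·60·222 ≡ 109 (mod 293)
y^r · r^s ≡ 127·109 = 13843 ≡ 72 (mod 293)

72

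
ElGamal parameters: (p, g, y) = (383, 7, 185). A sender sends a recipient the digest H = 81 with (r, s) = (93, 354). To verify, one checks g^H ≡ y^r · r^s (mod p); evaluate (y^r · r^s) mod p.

54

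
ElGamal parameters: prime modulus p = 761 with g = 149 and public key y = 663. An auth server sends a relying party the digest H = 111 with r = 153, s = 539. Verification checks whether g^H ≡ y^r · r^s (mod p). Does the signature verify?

Left side g^H mod p:
149^111 mod 761 = 579
Right side y^r · r^s mod p:
663^153 mod 761 = 697
153^539 mod 761 = 312
697·312 = 217464 ≡ 579 (mod 761)
579 ≡ 579 (mod 761), so the signature is genuine.

verifies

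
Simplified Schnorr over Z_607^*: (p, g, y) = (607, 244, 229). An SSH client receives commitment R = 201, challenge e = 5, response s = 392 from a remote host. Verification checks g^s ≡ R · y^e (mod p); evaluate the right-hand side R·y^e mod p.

229^2 = 52441 ≡ 239
229^4 ≡ 239^2 = 57121 ≡ 63
5 = 4 + 1, so 229^5 ≡ 63·229 ≡ 466 (mod 607)
R · y^e ≡ 201·466 = 93666 ≡ 188 (mod 607)

188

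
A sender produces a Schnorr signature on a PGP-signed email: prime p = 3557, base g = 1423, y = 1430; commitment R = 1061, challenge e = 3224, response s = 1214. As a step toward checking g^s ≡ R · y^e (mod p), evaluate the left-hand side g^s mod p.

1423^2 = 2024929 ≡ 996
1423^4 ≡ 996^2 = 992016 ≡ 3170
1423^8 ≡ 3170^2 = 10048900 ≡ 375
1423^16 ≡ 375^2 = 140625 ≡ 1902
1423^32 ≡ 1902^2 = 3617604 ≡ 135
1423^64 ≡ 135^2 = 18225 ≡ 440
1423^128 ≡ 440^2 = 193600 ≡ 1522
1423^256 ≡ 1522^2 = 2316484 ≡ 877
1423^512 ≡ 877^2 = 769129 ≡ 817
1423^1024 ≡ 817^2 = 667489 ≡ 2330
1214 = 1024 + 128 + 32 + 16 + 8 + 4 + 2, so 1423^1214 ≡ 2330·1522·135·1902·375·3170·996 ≡ 2198 (mod 3557)

2198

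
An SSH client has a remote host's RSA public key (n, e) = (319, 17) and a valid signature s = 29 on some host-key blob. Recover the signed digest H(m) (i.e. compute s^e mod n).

116

s^17 mod 319 = 116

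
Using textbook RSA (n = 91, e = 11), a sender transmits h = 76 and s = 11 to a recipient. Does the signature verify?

does not verify

s^11 mod 91 = 58
58 ≠ 76, so verification fails.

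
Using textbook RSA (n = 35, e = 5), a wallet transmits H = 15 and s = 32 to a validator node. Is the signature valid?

invalid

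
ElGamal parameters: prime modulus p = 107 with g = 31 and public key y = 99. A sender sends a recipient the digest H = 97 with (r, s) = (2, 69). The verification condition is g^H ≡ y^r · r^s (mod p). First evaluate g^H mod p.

Squares mod 107: 31^1≡31, 31^2≡105, 31^4≡4, 31^8≡16, 31^16≡42, 31^32≡52, 31^64≡29
97 = 64 + 32 + 1, so 31^97 ≡ 29·52·31 ≡ 96 (mod 107)

96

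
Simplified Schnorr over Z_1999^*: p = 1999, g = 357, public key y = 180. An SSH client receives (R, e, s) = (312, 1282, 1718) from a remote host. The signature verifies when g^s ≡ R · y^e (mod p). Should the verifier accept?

g^s mod p:
357^2 = 127449 ≡ 1512
357^4 ≡ 1512^2 = 2286144 ≡ 1287
357^8 ≡ 1287^2 = 1656369 ≡ 1197
357^16 ≡ 1197^2 = 1432809 ≡ 1525
357^32 ≡ 1525^2 = 2325625 ≡ 788
357^64 ≡ 788^2 = 620944 ≡ 1254
357^128 ≡ 1254^2 = 1572516 ≡ 1302
357^256 ≡ 1302^2 = 1695204 ≡ 52
357^512 ≡ 52^2 = 2704 ≡ 705
357^1024 ≡ 705^2 = 497025 ≡ 1273
1718 = 1024 + 512 + 128 + 32 + 16 + 4 + 2, so 357^1718 ≡ 1273·705·1302·788·1525·1287·1512 ≡ 1657 (mod 1999)
R · y^e mod p:
180^2 = 32400 ≡ 416
180^4 ≡ 416^2 = 173056 ≡ 1142
180^8 ≡ 1142^2 = 1304164 ≡ 816
180^16 ≡ 816^2 = 665856 ≡ 189
180^32 ≡ 189^2 = 35721 ≡ 1738
180^64 ≡ 1738^2 = 3020644 ≡ 155
180^128 ≡ 155^2 = 24025 ≡ 37
180^256 ≡ 37^2 = 1369
180^512 ≡ 1369^2 = 1874161 ≡ 1098
180^1024 ≡ 1098^2 = 1205604 ≡ 207
1282 = 1024 + 256 + 2, so 180^1282 ≡ 207·1369·416 ≡ 301 (mod 1999)
312·301 = 93912 ≡ 1958 (mod 1999)
1657 ≠ 1958; the check fails.

reject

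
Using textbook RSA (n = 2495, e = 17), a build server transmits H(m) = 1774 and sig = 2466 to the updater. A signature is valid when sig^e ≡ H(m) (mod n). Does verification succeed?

fails

sig^2 ≡ 2466^2 = 6081156 ≡ 841
sig^4 ≡ 841^2 = 707281 ≡ 1196
sig^8 ≡ 1196^2 = 1430416 ≡ 781
sig^16 ≡ 781^2 = 609961 ≡ 1181
17 = 16 + 1, so sig^17 ≡ 1181·2466 ≡ 681 (mod 2495)
sig^17 mod 2495 = 681, but H(m) = 1774.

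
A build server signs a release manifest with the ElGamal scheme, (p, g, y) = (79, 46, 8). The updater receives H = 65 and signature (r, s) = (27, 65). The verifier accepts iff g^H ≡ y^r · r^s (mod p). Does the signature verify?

Left side g^H mod p:
Squares mod 79: 46^1≡46, 46^2≡62, 46^4≡52, 46^8≡18, 46^16≡8, 46^32≡64, 46^64≡67
65 = 64 + 1, so 46^65 ≡ 67·46 ≡ 1 (mod 79)
Right side y^r · r^s mod p:
Squares mod 79: 8^1≡8, 8^2≡64, 8^4≡67, 8^8≡65, 8^16≡38
27 = 16 + 8 + 2 + 1, so 8^27 ≡ 38·65·64·8 ≡ 8 (mod 79)
Squares mod 79: 27^1≡27, 27^2≡18, 27^4≡8, 27^8≡64, 27^16≡67, 27^32≡65, 27^64≡38
65 = 64 + 1, so 27^65 ≡ 38·27 ≡ 78 (mod 79)
8·78 = 624 ≡ 71 (mod 79)
1 ≠ 71, so verification fails.

does not verify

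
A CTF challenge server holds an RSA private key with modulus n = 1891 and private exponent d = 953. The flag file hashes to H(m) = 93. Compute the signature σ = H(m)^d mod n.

589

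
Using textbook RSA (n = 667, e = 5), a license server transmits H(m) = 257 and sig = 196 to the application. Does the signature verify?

Squares mod 667: sig^1≡196, sig^2≡397, sig^4≡197
5 = 4 + 1, so sig^5 ≡ 197·196 ≡ 593 (mod 667)
sig^5 mod 667 = 593, but H(m) = 257.

does not verify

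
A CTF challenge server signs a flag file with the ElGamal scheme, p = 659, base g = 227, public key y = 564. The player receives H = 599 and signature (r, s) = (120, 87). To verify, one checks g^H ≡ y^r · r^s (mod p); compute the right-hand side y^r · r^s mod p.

597

564^2 = 318096 ≡ 458
564^4 ≡ 458^2 = 209764 ≡ 202
564^8 ≡ 202^2 = 40804 ≡ 605
564^16 ≡ 605^2 = 366025 ≡ 280
564^32 ≡ 280^2 = 78400 ≡ 638
564^64 ≡ 638^2 = 407044 ≡ 441
120 = 64 + 32 + 16 + 8, so 564^120 ≡ 441·638·280·605 ≡ 23 (mod 659)
120^2 = 14400 ≡ 561
120^4 ≡ 561^2 = 314721 ≡ 378
120^8 ≡ 378^2 = 142884 ≡ 540
120^16 ≡ 540^2 = 291600 ≡ 322
120^32 ≡ 322^2 = 103684 ≡ 221
120^64 ≡ 221^2 = 48841 ≡ 75
87 = 64 + 16 + 4 + 2 + 1, so 120^87 ≡ 75·322·378·561·120 ≡ 599 (mod 659)
y^r · r^s ≡ 23·599 = 13777 ≡ 597 (mod 659)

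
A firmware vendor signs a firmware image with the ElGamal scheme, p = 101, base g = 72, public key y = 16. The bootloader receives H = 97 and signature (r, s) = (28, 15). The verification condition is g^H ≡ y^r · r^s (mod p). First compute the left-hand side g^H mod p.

72^97 mod 101 = 61

61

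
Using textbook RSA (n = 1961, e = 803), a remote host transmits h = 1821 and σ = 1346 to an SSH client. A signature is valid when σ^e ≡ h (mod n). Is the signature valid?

valid

σ^2 ≡ 1346^2 = 1811716 ≡ 1713
σ^4 ≡ 1713^2 = 2934369 ≡ 713
σ^8 ≡ 713^2 = 508369 ≡ 470
σ^16 ≡ 470^2 = 220900 ≡ 1268
σ^32 ≡ 1268^2 = 1607824 ≡ 1765
σ^64 ≡ 1765^2 = 3115225 ≡ 1157
σ^128 ≡ 1157^2 = 1338649 ≡ 1247
σ^256 ≡ 1247^2 = 1555009 ≡ 1897
σ^512 ≡ 1897^2 = 3598609 ≡ 174
803 = 512 + 256 + 32 + 2 + 1, so σ^803 ≡ 174·1897·1765·1713·1346 ≡ 1821 (mod 1961)
Since 1821 equals the digest 1821, verification succeeds.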